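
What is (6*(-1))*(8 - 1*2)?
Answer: -36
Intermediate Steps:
(6*(-1))*(8 - 1*2) = -6*(8 - 2) = -6*6 = -36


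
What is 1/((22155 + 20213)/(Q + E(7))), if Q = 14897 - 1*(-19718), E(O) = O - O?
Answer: 34615/42368 ≈ 0.81701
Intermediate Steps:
E(O) = 0
Q = 34615 (Q = 14897 + 19718 = 34615)
1/((22155 + 20213)/(Q + E(7))) = 1/((22155 + 20213)/(34615 + 0)) = 1/(42368/34615) = 34615/42368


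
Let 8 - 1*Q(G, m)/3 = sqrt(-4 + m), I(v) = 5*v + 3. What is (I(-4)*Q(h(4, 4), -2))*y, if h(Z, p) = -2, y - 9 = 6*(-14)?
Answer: 30600 - 3825*I*sqrt(6) ≈ 30600.0 - 9369.3*I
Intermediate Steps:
y = -75 (y = 9 + 6*(-14) = 9 - 84 = -75)
I(v) = 3 + 5*v
Q(G, m) = 24 - 3*sqrt(-4 + m)
(I(-4)*Q(h(4, 4), -2))*y = ((3 + 5*(-4))*(24 - 3*sqrt(-4 - 2)))*(-75) = ((3 - 20)*(24 - 3*I*sqrt(6)))*(-75) = -17*(24 - 3*I*sqrt(6))*(-75) = (-408 + 51*I*sqrt(6))*(-75) = 30600 - 3825*I*sqrt(6)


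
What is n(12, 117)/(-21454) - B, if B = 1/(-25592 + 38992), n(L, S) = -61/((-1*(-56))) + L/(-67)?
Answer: -31203/2012385200 ≈ -1.5505e-5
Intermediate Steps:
n(L, S) = -61/56 - L/67 (n(L, S) = -61/56 + L*(-1/67) = -61*1/56 - L/67 = -61/56 - L/67)
B = 1/13400 ≈ 7.4627e-5
n(12, 117)/(-21454) - B = (-61/56 - 1/67*12)/(-21454) - 1*1/13400 = (-61/56 - 12/67)*(-1/21454) - 1/13400 = -4759/3752*(-1/21454) - 1/13400 = 4759/80495408 - 1/13400 = -31203/2012385200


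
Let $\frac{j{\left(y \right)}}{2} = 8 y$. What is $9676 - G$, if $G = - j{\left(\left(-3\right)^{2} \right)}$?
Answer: $9820$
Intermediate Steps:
$j{\left(y \right)} = 16 y$ ($j{\left(y \right)} = 2 \cdot 8 y = 16 y$)
$G = -144$ ($G = - 16 \left(-3\right)^{2} = - 16 \cdot 9 = \left(-1\right) 144 = -144$)
$9676 - G = 9676 - -144 = 9676 + 144 = 9820$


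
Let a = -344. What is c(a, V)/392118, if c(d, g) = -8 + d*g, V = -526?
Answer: 30156/65353 ≈ 0.46143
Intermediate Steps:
c(a, V)/392118 = (-8 - 344*(-526))/392118 = (-8 + 180944)*(1/392118) = 180936*(1/392118) = 30156/65353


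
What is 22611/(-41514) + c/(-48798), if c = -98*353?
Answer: 55460623/337633362 ≈ 0.16426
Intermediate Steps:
c = -34594
22611/(-41514) + c/(-48798) = 22611/(-41514) - 34594/(-48798) = 22611*(-1/41514) - 34594*(-1/48798) = -7537/13838 + 17297/24399 = 55460623/337633362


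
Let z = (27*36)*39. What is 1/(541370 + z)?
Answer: 1/579278 ≈ 1.7263e-6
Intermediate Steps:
z = 37908 (z = 972*39 = 37908)
1/(541370 + z) = 1/(541370 + 37908) = 1/579278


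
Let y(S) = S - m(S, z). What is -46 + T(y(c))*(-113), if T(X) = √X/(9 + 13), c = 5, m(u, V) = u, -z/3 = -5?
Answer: -46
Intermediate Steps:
z = 15 (z = -3*(-5) = 15)
y(S) = 0 (y(S) = S - S = 0)
T(X) = √X/22
-46 + T(y(c))*(-113) = -46 + (√0/22)*(-113) = -46 + ((1/22)*0)*(-113) = -46 + 0*(-113) = -46 + 0 = -46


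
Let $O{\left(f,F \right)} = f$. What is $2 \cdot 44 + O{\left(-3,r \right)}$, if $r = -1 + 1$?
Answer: $85$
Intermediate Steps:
$r = 0$
$2 \cdot 44 + O{\left(-3,r \right)} = 2 \cdot 44 - 3 = 88 - 3 = 85$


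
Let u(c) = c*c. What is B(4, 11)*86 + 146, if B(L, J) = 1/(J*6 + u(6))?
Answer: 7489/51 ≈ 146.84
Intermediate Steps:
u(c) = c²
B(L, J) = 1/(36 + 6*J) (B(L, J) = 1/(J*6 + 6²) = 1/(6*J + 36) = 1/(36 + 6*J))
B(4, 11)*86 + 146 = (1/(6*(6 + 11)))*86 + 146 = ((⅙)/17)*86 + 146 = ((⅙)*(1/17))*86 + 146 = (1/102)*86 + 146 = 43/51 + 146 = 7489/51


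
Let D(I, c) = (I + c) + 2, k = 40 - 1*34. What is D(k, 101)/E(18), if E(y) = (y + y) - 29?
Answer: 109/7 ≈ 15.571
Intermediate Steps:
k = 6 (k = 40 - 34 = 6)
E(y) = -29 + 2*y (E(y) = 2*y - 29 = -29 + 2*y)
D(I, c) = 2 + I + c
D(k, 101)/E(18) = (2 + 6 + 101)/(-29 + 2*18) = 109/(-29 + 36) = 109/7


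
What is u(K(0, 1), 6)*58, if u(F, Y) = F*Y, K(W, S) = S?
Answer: 348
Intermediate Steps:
u(K(0, 1), 6)*58 = (1*6)*58 = 6*58 = 348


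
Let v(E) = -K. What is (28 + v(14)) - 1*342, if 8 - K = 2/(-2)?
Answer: -323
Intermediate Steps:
K = 9 (K = 8 - 2/(-2) = 8 - 2*(-1)/2 = 8 - 1*(-1) = 8 + 1 = 9)
v(E) = -9 (v(E) = -1*9 = -9)
(28 + v(14)) - 1*342 = (28 - 9) - 1*342 = 19 - 342 = -323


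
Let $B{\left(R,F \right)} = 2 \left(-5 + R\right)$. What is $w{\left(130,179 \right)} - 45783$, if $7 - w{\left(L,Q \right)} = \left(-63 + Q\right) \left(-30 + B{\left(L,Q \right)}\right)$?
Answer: $-71296$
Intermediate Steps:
$B{\left(R,F \right)} = -10 + 2 R$
$w{\left(L,Q \right)} = 7 - \left(-63 + Q\right) \left(-40 + 2 L\right)$ ($w{\left(L,Q \right)} = 7 - \left(-63 + Q\right) \left(-30 + \left(-10 + 2 L\right)\right) = 7 - \left(-63 + Q\right) \left(-40 + 2 L\right)$)
$w{\left(130,179 \right)} - 45783 = \left(-2513 + 40 \cdot 179 + 126 \cdot 130 - 260 \cdot 179\right) - 45783 = \left(-2513 + 7160 + 16380 - 46540\right) - 45783 = -25513 - 45783 = -71296$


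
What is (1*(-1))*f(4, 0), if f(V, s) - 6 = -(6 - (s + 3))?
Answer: -3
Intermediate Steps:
f(V, s) = 3 + s (f(V, s) = 6 - (6 - (s + 3)) = 6 - (6 - (3 + s)) = 6 - (6 + (-3 - s)) = 6 - (3 - s) = 6 + (-3 + s) = 3 + s)
(1*(-1))*f(4, 0) = (1*(-1))*(3 + 0) = -1*3 = -3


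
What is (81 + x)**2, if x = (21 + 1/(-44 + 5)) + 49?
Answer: 34668544/1521 ≈ 22793.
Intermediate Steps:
x = 2729/39 (x = (21 + 1/(-39)) + 49 = (21 - 1/39) + 49 = 818/39 + 49 = 2729/39 ≈ 69.974)
(81 + x)**2 = (81 + 2729/39)**2 = (5888/39)**2 = 34668544/1521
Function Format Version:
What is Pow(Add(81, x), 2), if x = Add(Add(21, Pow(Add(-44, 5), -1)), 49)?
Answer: Rational(34668544, 1521) ≈ 22793.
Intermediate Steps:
x = Rational(2729, 39) (x = Add(Add(21, Pow(-39, -1)), 49) = Add(Add(21, Rational(-1, 39)), 49) = Add(Rational(818, 39), 49) = Rational(2729, 39) ≈ 69.974)
Pow(Add(81, x), 2) = Pow(Add(81, Rational(2729, 39)), 2) = Pow(Rational(5888, 39), 2) = Rational(34668544, 1521)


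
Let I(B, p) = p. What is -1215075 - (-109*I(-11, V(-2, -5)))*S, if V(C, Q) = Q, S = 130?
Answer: -1285925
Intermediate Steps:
-1215075 - (-109*I(-11, V(-2, -5)))*S = -1215075 - (-109*(-5))*130 = -1215075 - 545*130 = -1215075 - 1*70850 = -1215075 - 70850 = -1285925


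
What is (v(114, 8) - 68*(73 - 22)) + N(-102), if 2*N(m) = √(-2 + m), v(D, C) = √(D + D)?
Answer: -3468 + 2*√57 + I*√26 ≈ -3452.9 + 5.099*I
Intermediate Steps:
v(D, C) = √2*√D (v(D, C) = √(2*D) = √2*√D)
N(m) = √(-2 + m)/2
(v(114, 8) - 68*(73 - 22)) + N(-102) = (√2*√114 - 68*(73 - 22)) + √(-2 - 102)/2 = (2*√57 - 68*51) + √(-104)/2 = (2*√57 - 1*3468) + (2*I*√26)/2 = (2*√57 - 3468) + I*√26 = (-3468 + 2*√57) + I*√26 = -3468 + 2*√57 + I*√26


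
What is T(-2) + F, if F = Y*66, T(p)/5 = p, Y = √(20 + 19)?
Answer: -10 + 66*√39 ≈ 402.17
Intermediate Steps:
Y = √39 ≈ 6.2450
T(p) = 5*p
F = 66*√39 (F = √39*66 = 66*√39 ≈ 412.17)
T(-2) + F = 5*(-2) + 66*√39 = -10 + 66*√39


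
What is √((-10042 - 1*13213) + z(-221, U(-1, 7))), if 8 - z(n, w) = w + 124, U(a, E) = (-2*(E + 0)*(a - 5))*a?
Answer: I*√23287 ≈ 152.6*I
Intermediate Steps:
U(a, E) = -2*E*a*(-5 + a) (U(a, E) = (-2*E*(-5 + a))*a = -2*E*a*(-5 + a))
z(n, w) = -116 - w (z(n, w) = 8 - (w + 124) = 8 - (124 + w) = 8 + (-124 - w) = -116 - w)
√((-10042 - 1*13213) + z(-221, U(-1, 7))) = √((-10042 - 1*13213) + (-116 - 2*7*(-1)*(5 - 1*(-1)))) = √((-10042 - 13213) + (-116 - 2*7*(-1)*(5 + 1))) = √(-23255 + (-116 - 2*7*(-1)*6)) = √(-23255 + (-116 - 1*(-84))) = √(-23255 + (-116 + 84)) = √(-23255 - 32) = √(-23287) = I*√23287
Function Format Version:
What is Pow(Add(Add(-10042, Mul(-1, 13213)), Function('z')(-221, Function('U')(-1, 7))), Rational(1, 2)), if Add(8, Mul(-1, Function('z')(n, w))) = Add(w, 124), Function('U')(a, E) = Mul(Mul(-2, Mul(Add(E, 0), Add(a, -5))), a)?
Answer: Mul(I, Pow(23287, Rational(1, 2))) ≈ Mul(152.60, I)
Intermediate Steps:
Function('U')(a, E) = Mul(-2, E, a, Add(-5, a)) (Function('U')(a, E) = Mul(Mul(-2, Mul(E, Add(-5, a))), a) = Mul(Mul(-2, E, Add(-5, a)), a) = Mul(-2, E, a, Add(-5, a)))
Function('z')(n, w) = Add(-116, Mul(-1, w)) (Function('z')(n, w) = Add(8, Mul(-1, Add(w, 124))) = Add(8, Mul(-1, Add(124, w))) = Add(8, Add(-124, Mul(-1, w))) = Add(-116, Mul(-1, w)))
Pow(Add(Add(-10042, Mul(-1, 13213)), Function('z')(-221, Function('U')(-1, 7))), Rational(1, 2)) = Pow(Add(Add(-10042, Mul(-1, 13213)), Add(-116, Mul(-1, Mul(2, 7, -1, Add(5, Mul(-1, -1)))))), Rational(1, 2)) = Pow(Add(Add(-10042, -13213), Add(-116, Mul(-1, Mul(2, 7, -1, Add(5, 1))))), Rational(1, 2)) = Pow(Add(-23255, Add(-116, Mul(-1, Mul(2, 7, -1, 6)))), Rational(1, 2)) = Pow(Add(-23255, Add(-116, Mul(-1, -84))), Rational(1, 2)) = Pow(Add(-23255, Add(-116, 84)), Rational(1, 2)) = Pow(Add(-23255, -32), Rational(1, 2)) = Pow(-23287, Rational(1, 2)) = Mul(I, Pow(23287, Rational(1, 2)))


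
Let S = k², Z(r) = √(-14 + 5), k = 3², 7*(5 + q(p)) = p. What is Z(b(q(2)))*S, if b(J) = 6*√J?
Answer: 243*I ≈ 243.0*I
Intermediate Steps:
q(p) = -5 + p/7
k = 9
Z(r) = 3*I (Z(r) = √(-9) = 3*I)
S = 81 (S = 9² = 81)
Z(b(q(2)))*S = (3*I)*81 = 243*I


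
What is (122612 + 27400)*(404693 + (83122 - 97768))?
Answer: 58511730564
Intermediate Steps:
(122612 + 27400)*(404693 + (83122 - 97768)) = 150012*(404693 - 14646) = 150012*390047 = 58511730564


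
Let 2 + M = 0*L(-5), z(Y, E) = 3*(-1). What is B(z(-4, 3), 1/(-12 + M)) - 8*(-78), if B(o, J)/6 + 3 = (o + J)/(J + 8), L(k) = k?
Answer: 22336/37 ≈ 603.68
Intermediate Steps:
z(Y, E) = -3
M = -2 (M = -2 + 0*(-5) = -2 + 0 = -2)
B(o, J) = -18 + 6*(J + o)/(8 + J) (B(o, J) = -18 + 6*((o + J)/(J + 8)) = -18 + 6*((J + o)/(8 + J)) = -18 + 6*(J + o)/(8 + J))
B(z(-4, 3), 1/(-12 + M)) - 8*(-78) = 6*(-24 - 3 - 2/(-12 - 2))/(8 + 1/(-12 - 2)) - 8*(-78) = 6*(-24 - 3 - 2/(-14))/(8 + 1/(-14)) + 624 = 6*(-24 - 3 - 2*(-1/14))/(8 - 1/14) + 624 = 6*(-24 - 3 + ⅐)/(111/14) + 624 = 6*(14/111)*(-188/7) + 624 = -752/37 + 624 = 22336/37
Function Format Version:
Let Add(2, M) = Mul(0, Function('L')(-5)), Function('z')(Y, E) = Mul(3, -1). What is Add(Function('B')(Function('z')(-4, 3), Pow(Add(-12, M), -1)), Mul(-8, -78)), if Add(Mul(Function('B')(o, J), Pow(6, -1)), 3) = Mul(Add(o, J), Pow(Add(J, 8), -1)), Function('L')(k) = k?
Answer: Rational(22336, 37) ≈ 603.68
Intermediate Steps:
Function('z')(Y, E) = -3
M = -2 (M = Add(-2, Mul(0, -5)) = Add(-2, 0) = -2)
Function('B')(o, J) = Add(-18, Mul(6, Pow(Add(8, J), -1), Add(J, o))) (Function('B')(o, J) = Add(-18, Mul(6, Mul(Add(o, J), Pow(Add(J, 8), -1)))) = Add(-18, Mul(6, Mul(Add(J, o), Pow(Add(8, J), -1)))) = Add(-18, Mul(6, Mul(Pow(Add(8, J), -1), Add(J, o)))) = Add(-18, Mul(6, Pow(Add(8, J), -1), Add(J, o))))
Add(Function('B')(Function('z')(-4, 3), Pow(Add(-12, M), -1)), Mul(-8, -78)) = Add(Mul(6, Pow(Add(8, Pow(Add(-12, -2), -1)), -1), Add(-24, -3, Mul(-2, Pow(Add(-12, -2), -1)))), Mul(-8, -78)) = Add(Mul(6, Pow(Add(8, Pow(-14, -1)), -1), Add(-24, -3, Mul(-2, Pow(-14, -1)))), 624) = Add(Mul(6, Pow(Add(8, Rational(-1, 14)), -1), Add(-24, -3, Mul(-2, Rational(-1, 14)))), 624) = Add(Mul(6, Pow(Rational(111, 14), -1), Add(-24, -3, Rational(1, 7))), 624) = Add(Mul(6, Rational(14, 111), Rational(-188, 7)), 624) = Add(Rational(-752, 37), 624) = Rational(22336, 37)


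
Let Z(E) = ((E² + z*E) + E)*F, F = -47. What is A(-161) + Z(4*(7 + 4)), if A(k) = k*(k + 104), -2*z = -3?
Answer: -86985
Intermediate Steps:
z = 3/2 (z = -½*(-3) = 3/2 ≈ 1.5000)
A(k) = k*(104 + k)
Z(E) = -47*E² - 235*E/2 (Z(E) = ((E² + 3*E/2) + E)*(-47) = (E² + 5*E/2)*(-47) = -47*E² - 235*E/2)
A(-161) + Z(4*(7 + 4)) = -161*(104 - 161) - 47*4*(7 + 4)*(5 + 2*(4*(7 + 4)))/2 = -161*(-57) - 47*4*11*(5 + 2*(4*11))/2 = 9177 - 47/2*44*(5 + 2*44) = 9177 - 47/2*44*(5 + 88) = 9177 - 47/2*44*93 = 9177 - 96162 = -86985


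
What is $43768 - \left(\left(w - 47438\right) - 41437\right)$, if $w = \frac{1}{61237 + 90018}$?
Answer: $\frac{20062916964}{151255} \approx 1.3264 \cdot 10^{5}$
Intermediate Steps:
$w = \frac{1}{151255} \approx 6.6113 \cdot 10^{-6}$
$43768 - \left(\left(w - 47438\right) - 41437\right) = 43768 - \left(\left(\frac{1}{151255} - 47438\right) - 41437\right) = 43768 - \left(- \frac{7175234689}{151255} - 41437\right) = 43768 - - \frac{13442788124}{151255} = 43768 + \frac{13442788124}{151255} = \frac{20062916964}{151255}$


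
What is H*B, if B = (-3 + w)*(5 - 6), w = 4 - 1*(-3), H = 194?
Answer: -776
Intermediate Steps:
w = 7 (w = 4 + 3 = 7)
B = -4 (B = (-3 + 7)*(5 - 6) = 4*(-1) = -4)
H*B = 194*(-4) = -776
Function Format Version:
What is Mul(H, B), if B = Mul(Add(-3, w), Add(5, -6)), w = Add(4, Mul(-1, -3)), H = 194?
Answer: -776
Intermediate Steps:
w = 7 (w = Add(4, 3) = 7)
B = -4 (B = Mul(Add(-3, 7), Add(5, -6)) = Mul(4, -1) = -4)
Mul(H, B) = Mul(194, -4) = -776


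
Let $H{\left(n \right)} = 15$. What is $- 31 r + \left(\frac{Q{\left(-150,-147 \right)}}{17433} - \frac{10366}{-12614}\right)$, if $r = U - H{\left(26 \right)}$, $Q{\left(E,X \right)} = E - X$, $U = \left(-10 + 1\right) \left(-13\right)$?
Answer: $- \frac{115857115168}{36649977} \approx -3161.2$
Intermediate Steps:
$U = 117$ ($U = \left(-9\right) \left(-13\right) = 117$)
$r = 102$ ($r = 117 - 15 = 102$)
$- 31 r + \left(\frac{Q{\left(-150,-147 \right)}}{17433} - \frac{10366}{-12614}\right) = \left(-31\right) 102 + \left(\frac{-150 - -147}{17433} - \frac{10366}{-12614}\right) = -3162 + \left(\left(-150 + 147\right) \frac{1}{17433} - - \frac{5183}{6307}\right) = -3162 + \left(\left(-3\right) \frac{1}{17433} + \frac{5183}{6307}\right) = -3162 + \left(- \frac{1}{5811} + \frac{5183}{6307}\right) = -3162 + \frac{30112106}{36649977} = - \frac{115857115168}{36649977}$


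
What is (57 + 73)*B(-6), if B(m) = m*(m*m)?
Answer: -28080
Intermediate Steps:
B(m) = m³ (B(m) = m*m² = m³)
(57 + 73)*B(-6) = (57 + 73)*(-6)³ = 130*(-216) = -28080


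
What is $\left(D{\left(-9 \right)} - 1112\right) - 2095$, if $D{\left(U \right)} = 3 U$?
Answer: $-3234$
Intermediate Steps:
$\left(D{\left(-9 \right)} - 1112\right) - 2095 = \left(3 \left(-9\right) - 1112\right) - 2095 = \left(-27 - 1112\right) - 2095 = -1139 - 2095 = -3234$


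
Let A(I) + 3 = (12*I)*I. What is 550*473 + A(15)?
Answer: 262847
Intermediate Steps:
A(I) = -3 + 12*I² (A(I) = -3 + (12*I)*I = -3 + 12*I²)
550*473 + A(15) = 550*473 + (-3 + 12*15²) = 260150 + (-3 + 12*225) = 260150 + (-3 + 2700) = 260150 + 2697 = 262847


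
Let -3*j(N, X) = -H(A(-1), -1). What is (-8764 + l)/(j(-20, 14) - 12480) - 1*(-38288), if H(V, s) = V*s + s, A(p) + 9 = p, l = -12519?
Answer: 477740659/12477 ≈ 38290.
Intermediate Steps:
A(p) = -9 + p
H(V, s) = s + V*s
j(N, X) = 3 (j(N, X) = -(-1)*(-(1 + (-9 - 1)))/3 = -(-1)*(-(1 - 10))/3 = -(-1)*(-1*(-9))/3 = -(-1)*9/3 = -1/3*(-9) = 3)
(-8764 + l)/(j(-20, 14) - 12480) - 1*(-38288) = (-8764 - 12519)/(3 - 12480) - 1*(-38288) = -21283/(-12477) + 38288 = -21283*(-1/12477) + 38288 = 21283/12477 + 38288 = 477740659/12477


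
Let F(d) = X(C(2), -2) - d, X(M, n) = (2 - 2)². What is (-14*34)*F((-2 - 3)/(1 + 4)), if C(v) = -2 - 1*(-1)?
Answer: -476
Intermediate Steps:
C(v) = -1 (C(v) = -2 + 1 = -1)
X(M, n) = 0 (X(M, n) = 0² = 0)
F(d) = -d (F(d) = 0 - d = -d)
(-14*34)*F((-2 - 3)/(1 + 4)) = (-14*34)*(-(-2 - 3)/(1 + 4)) = -(-476)*(-5/5) = -(-476)*(-5*⅕) = -(-476)*(-1) = -476*1 = -476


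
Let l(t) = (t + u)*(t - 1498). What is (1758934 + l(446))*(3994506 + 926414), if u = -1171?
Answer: 12408759183280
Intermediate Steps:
l(t) = (-1498 + t)*(-1171 + t) (l(t) = (t - 1171)*(t - 1498) = (-1171 + t)*(-1498 + t) = (-1498 + t)*(-1171 + t))
(1758934 + l(446))*(3994506 + 926414) = (1758934 + (1754158 + 446² - 2669*446))*(3994506 + 926414) = (1758934 + (1754158 + 198916 - 1190374))*4920920 = (1758934 + 762700)*4920920 = 2521634*4920920 = 12408759183280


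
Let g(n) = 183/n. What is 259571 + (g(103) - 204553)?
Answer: 5667037/103 ≈ 55020.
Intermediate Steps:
259571 + (g(103) - 204553) = 259571 + (183/103 - 204553) = 259571 - 21068776/103 = 5667037/103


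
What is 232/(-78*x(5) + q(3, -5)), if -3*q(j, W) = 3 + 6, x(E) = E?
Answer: -232/393 ≈ -0.59033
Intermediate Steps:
q(j, W) = -3 (q(j, W) = -(3 + 6)/3 = -⅓*9 = -3)
232/(-78*x(5) + q(3, -5)) = 232/(-78*5 - 3) = 232/(-390 - 3) = 232/(-393) = 232*(-1/393) = -232/393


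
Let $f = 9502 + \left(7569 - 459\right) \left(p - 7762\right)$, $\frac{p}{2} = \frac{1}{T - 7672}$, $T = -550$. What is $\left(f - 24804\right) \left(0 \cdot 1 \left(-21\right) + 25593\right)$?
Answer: $- \frac{5808076485999636}{4111} \approx -1.4128 \cdot 10^{12}$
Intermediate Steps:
$p = - \frac{1}{4111}$ ($p = \frac{2}{-550 - 7672} = \frac{2}{-8222} = 2 \left(- \frac{1}{8222}\right) = - \frac{1}{4111} \approx -0.00024325$)
$f = - \frac{226838072408}{4111}$ ($f = 9502 + \left(7569 - 459\right) \left(- \frac{1}{4111} - 7762\right) = 9502 + 7110 \left(- \frac{31909583}{4111}\right) = 9502 - \frac{226877135130}{4111} = - \frac{226838072408}{4111} \approx -5.5178 \cdot 10^{7}$)
$\left(f - 24804\right) \left(0 \cdot 1 \left(-21\right) + 25593\right) = \left(- \frac{226838072408}{4111} - 24804\right) \left(0 \cdot 1 \left(-21\right) + 25593\right) = - \frac{226940041652 \left(0 \left(-21\right) + 25593\right)}{4111} = - \frac{226940041652 \left(0 + 25593\right)}{4111} = \left(- \frac{226940041652}{4111}\right) 25593 = - \frac{5808076485999636}{4111}$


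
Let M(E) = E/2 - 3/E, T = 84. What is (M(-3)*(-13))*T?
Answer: 546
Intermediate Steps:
M(E) = E/2 - 3/E (M(E) = E*(1/2) - 3/E = E/2 - 3/E)
(M(-3)*(-13))*T = (((1/2)*(-3) - 3/(-3))*(-13))*84 = ((-3/2 - 3*(-1/3))*(-13))*84 = ((-3/2 + 1)*(-13))*84 = -1/2*(-13)*84 = (13/2)*84 = 546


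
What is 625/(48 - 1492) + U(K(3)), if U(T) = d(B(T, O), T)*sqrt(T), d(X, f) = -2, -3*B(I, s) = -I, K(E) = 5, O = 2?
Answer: -625/1444 - 2*sqrt(5) ≈ -4.9050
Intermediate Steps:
B(I, s) = I/3 (B(I, s) = -(-1)*I/3 = I/3)
U(T) = -2*sqrt(T)
625/(48 - 1492) + U(K(3)) = 625/(48 - 1492) - 2*sqrt(5) = 625/(-1444) - 2*sqrt(5) = 625*(-1/1444) - 2*sqrt(5) = -625/1444 - 2*sqrt(5)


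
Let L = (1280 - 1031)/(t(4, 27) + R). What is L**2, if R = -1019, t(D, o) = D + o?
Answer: 62001/976144 ≈ 0.063516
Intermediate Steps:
L = -249/988 (L = (1280 - 1031)/((4 + 27) - 1019) = 249/(31 - 1019) = 249/(-988) = 249*(-1/988) = -249/988 ≈ -0.25202)
L**2 = (-249/988)**2 = 62001/976144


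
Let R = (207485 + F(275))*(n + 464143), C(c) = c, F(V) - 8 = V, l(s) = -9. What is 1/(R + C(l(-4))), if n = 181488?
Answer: 1/134141461599 ≈ 7.4548e-12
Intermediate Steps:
F(V) = 8 + V
R = 134141461608 (R = (207485 + (8 + 275))*(181488 + 464143) = (207485 + 283)*645631 = 207768*645631 = 134141461608)
1/(R + C(l(-4))) = 1/(134141461608 - 9) = 1/134141461599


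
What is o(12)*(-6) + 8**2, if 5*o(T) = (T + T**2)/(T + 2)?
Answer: 1772/35 ≈ 50.629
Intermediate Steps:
o(T) = (T + T**2)/(5*(2 + T)) (o(T) = ((T + T**2)/(T + 2))/5 = ((T + T**2)/(2 + T))/5 = (T + T**2)/(5*(2 + T)))
o(12)*(-6) + 8**2 = ((1/5)*12*(1 + 12)/(2 + 12))*(-6) + 8**2 = ((1/5)*12*13/14)*(-6) + 64 = ((1/5)*12*(1/14)*13)*(-6) + 64 = (78/35)*(-6) + 64 = -468/35 + 64 = 1772/35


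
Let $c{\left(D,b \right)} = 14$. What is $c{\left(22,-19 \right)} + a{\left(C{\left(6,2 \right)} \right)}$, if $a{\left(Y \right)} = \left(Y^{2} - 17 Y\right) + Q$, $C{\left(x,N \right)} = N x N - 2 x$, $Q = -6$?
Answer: $-52$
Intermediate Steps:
$C{\left(x,N \right)} = - 2 x + x N^{2}$ ($C{\left(x,N \right)} = x N^{2} - 2 x = - 2 x + x N^{2}$)
$a{\left(Y \right)} = -6 + Y^{2} - 17 Y$ ($a{\left(Y \right)} = \left(Y^{2} - 17 Y\right) - 6 = -6 + Y^{2} - 17 Y$)
$c{\left(22,-19 \right)} + a{\left(C{\left(6,2 \right)} \right)} = 14 - \left(6 - 36 \left(-2 + 2^{2}\right)^{2} + 17 \cdot 6 \left(-2 + 2^{2}\right)\right) = 14 - \left(6 - 36 \left(-2 + 4\right)^{2} + 17 \cdot 6 \left(-2 + 4\right)\right) = 14 - \left(6 - 144 + 17 \cdot 6 \cdot 2\right) = 14 - \left(210 - 144\right) = 14 - 66 = -52$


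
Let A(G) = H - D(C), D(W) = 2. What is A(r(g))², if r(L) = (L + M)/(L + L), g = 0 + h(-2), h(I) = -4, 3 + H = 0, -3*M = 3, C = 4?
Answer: 25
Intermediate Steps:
M = -1 (M = -⅓*3 = -1)
H = -3 (H = -3 + 0 = -3)
g = -4 (g = 0 - 4 = -4)
r(L) = (-1 + L)/(2*L) (r(L) = (L - 1)/(L + L) = (-1 + L)/((2*L)) = (-1 + L)*(1/(2*L)) = (-1 + L)/(2*L))
A(G) = -5 (A(G) = -3 - 1*2 = -3 - 2 = -5)
A(r(g))² = (-5)² = 25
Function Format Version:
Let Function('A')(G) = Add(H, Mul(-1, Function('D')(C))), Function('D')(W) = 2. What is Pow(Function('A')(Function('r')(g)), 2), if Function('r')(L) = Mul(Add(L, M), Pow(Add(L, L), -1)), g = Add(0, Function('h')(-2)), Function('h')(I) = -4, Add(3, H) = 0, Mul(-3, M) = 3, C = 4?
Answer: 25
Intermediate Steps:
M = -1 (M = Mul(Rational(-1, 3), 3) = -1)
H = -3 (H = Add(-3, 0) = -3)
g = -4 (g = Add(0, -4) = -4)
Function('r')(L) = Mul(Rational(1, 2), Pow(L, -1), Add(-1, L)) (Function('r')(L) = Mul(Add(L, -1), Pow(Add(L, L), -1)) = Mul(Add(-1, L), Pow(Mul(2, L), -1)) = Mul(Add(-1, L), Mul(Rational(1, 2), Pow(L, -1))) = Mul(Rational(1, 2), Pow(L, -1), Add(-1, L)))
Function('A')(G) = -5 (Function('A')(G) = Add(-3, Mul(-1, 2)) = Add(-3, -2) = -5)
Pow(Function('A')(Function('r')(g)), 2) = Pow(-5, 2) = 25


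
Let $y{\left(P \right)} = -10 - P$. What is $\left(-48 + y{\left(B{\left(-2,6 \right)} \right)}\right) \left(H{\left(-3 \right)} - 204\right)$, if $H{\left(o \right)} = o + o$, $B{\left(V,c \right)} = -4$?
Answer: $11340$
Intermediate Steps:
$H{\left(o \right)} = 2 o$
$\left(-48 + y{\left(B{\left(-2,6 \right)} \right)}\right) \left(H{\left(-3 \right)} - 204\right) = \left(-48 - 6\right) \left(2 \left(-3\right) - 204\right) = \left(-48 + \left(-10 + 4\right)\right) \left(-6 - 204\right) = \left(-48 - 6\right) \left(-210\right) = \left(-54\right) \left(-210\right) = 11340$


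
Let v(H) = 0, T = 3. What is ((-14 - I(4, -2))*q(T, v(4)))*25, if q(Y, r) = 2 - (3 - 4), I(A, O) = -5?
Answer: -675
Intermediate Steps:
q(Y, r) = 3 (q(Y, r) = 2 - 1*(-1) = 2 + 1 = 3)
((-14 - I(4, -2))*q(T, v(4)))*25 = ((-14 - 1*(-5))*3)*25 = ((-14 + 5)*3)*25 = -9*3*25 = -27*25 = -675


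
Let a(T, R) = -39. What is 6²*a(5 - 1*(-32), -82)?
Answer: -1404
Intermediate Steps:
6²*a(5 - 1*(-32), -82) = 6²*(-39) = 36*(-39) = -1404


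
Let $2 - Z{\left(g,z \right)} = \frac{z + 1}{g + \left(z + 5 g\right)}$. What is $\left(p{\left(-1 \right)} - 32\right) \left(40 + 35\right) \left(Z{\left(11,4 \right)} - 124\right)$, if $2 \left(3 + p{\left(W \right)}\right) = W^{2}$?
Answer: $\frac{8844075}{28} \approx 3.1586 \cdot 10^{5}$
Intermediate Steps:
$p{\left(W \right)} = -3 + \frac{W^{2}}{2}$
$Z{\left(g,z \right)} = 2 - \frac{1 + z}{z + 6 g}$ ($Z{\left(g,z \right)} = 2 - \frac{z + 1}{g + \left(z + 5 g\right)} = 2 - \frac{1 + z}{z + 6 g}$)
$\left(p{\left(-1 \right)} - 32\right) \left(40 + 35\right) \left(Z{\left(11,4 \right)} - 124\right) = \left(\left(-3 + \frac{\left(-1\right)^{2}}{2}\right) - 32\right) \left(40 + 35\right) \left(\frac{-1 + 4 + 12 \cdot 11}{4 + 6 \cdot 11} - 124\right) = \left(\left(-3 + \frac{1}{2} \cdot 1\right) - 32\right) 75 \left(\frac{-1 + 4 + 132}{4 + 66} - 124\right) = \left(\left(-3 + \frac{1}{2}\right) - 32\right) 75 \left(\frac{1}{70} \cdot 135 - 124\right) = \left(- \frac{5}{2} - 32\right) 75 \left(\frac{1}{70} \cdot 135 - 124\right) = \left(- \frac{69}{2}\right) 75 \left(\frac{27}{14} - 124\right) = \left(- \frac{5175}{2}\right) \left(- \frac{1709}{14}\right) = \frac{8844075}{28}$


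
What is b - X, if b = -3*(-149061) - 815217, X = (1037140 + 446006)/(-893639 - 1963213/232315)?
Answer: -12734391744042657/34601284583 ≈ -3.6803e+5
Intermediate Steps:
X = -57426177165/34601284583 (X = 1483146/(-893639 - 1963213*1/232315) = 1483146/(-893639 - 1963213/232315) = 1483146/(-207607707498/232315) = 1483146*(-232315/207607707498) = -57426177165/34601284583 ≈ -1.6597)
b = -368034 (b = 447183 - 815217 = -368034)
b - X = -368034 - 1*(-57426177165/34601284583) = -368034 + 57426177165/34601284583 = -12734391744042657/34601284583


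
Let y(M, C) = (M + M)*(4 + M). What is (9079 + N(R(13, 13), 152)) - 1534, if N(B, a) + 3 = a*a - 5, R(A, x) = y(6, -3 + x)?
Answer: 30641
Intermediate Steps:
y(M, C) = 2*M*(4 + M) (y(M, C) = (2*M)*(4 + M) = 2*M*(4 + M))
R(A, x) = 120 (R(A, x) = 2*6*(4 + 6) = 2*6*10 = 120)
N(B, a) = -8 + a**2 (N(B, a) = -3 + (a*a - 5) = -3 + (a**2 - 5) = -3 + (-5 + a**2) = -8 + a**2)
(9079 + N(R(13, 13), 152)) - 1534 = (9079 + (-8 + 152**2)) - 1534 = (9079 + (-8 + 23104)) - 1534 = (9079 + 23096) - 1534 = 32175 - 1534 = 30641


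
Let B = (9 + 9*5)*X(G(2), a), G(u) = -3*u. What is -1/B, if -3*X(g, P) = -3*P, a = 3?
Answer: -1/162 ≈ -0.0061728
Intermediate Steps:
X(g, P) = P (X(g, P) = -(-1)*P = P)
B = 162 (B = (9 + 9*5)*3 = (9 + 45)*3 = 54*3 = 162)
-1/B = -1/162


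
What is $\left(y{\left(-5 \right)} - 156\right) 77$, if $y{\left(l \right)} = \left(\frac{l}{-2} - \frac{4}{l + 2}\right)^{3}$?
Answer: $- \frac{1657733}{216} \approx -7674.7$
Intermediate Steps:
$y{\left(l \right)} = \left(- \frac{4}{2 + l} - \frac{l}{2}\right)^{3}$ ($y{\left(l \right)} = \left(l \left(- \frac{1}{2}\right) - \frac{4}{2 + l}\right)^{3} = \left(- \frac{l}{2} - \frac{4}{2 + l}\right)^{3} = \left(- \frac{4}{2 + l} - \frac{l}{2}\right)^{3}$)
$\left(y{\left(-5 \right)} - 156\right) 77 = \left(- \frac{\left(8 + \left(-5\right)^{2} + 2 \left(-5\right)\right)^{3}}{8 \left(2 - 5\right)^{3}} - 156\right) 77 = \left(- \frac{\left(8 + 25 - 10\right)^{3}}{8 \left(-27\right)} - 156\right) 77 = \left(\left(- \frac{1}{8}\right) \left(- \frac{1}{27}\right) 23^{3} - 156\right) 77 = \left(\left(- \frac{1}{8}\right) \left(- \frac{1}{27}\right) 12167 - 156\right) 77 = \left(\frac{12167}{216} - 156\right) 77 = \left(- \frac{21529}{216}\right) 77 = - \frac{1657733}{216}$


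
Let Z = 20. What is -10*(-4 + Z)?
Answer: -160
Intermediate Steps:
-10*(-4 + Z) = -10*(-4 + 20) = -10*16 = -160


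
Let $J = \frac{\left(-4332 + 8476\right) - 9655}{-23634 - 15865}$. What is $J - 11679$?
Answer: $- \frac{461303310}{39499} \approx -11679.0$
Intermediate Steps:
$J = \frac{5511}{39499}$ ($J = \frac{4144 - 9655}{-39499} = \left(-5511\right) \left(- \frac{1}{39499}\right) = \frac{5511}{39499} \approx 0.13952$)
$J - 11679 = \frac{5511}{39499} - 11679 = - \frac{461303310}{39499}$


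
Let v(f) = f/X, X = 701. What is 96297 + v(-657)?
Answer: 67503540/701 ≈ 96296.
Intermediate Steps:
v(f) = f/701
96297 + v(-657) = 96297 + (1/701)*(-657) = 96297 - 657/701 = 67503540/701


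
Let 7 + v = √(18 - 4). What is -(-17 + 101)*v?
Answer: 588 - 84*√14 ≈ 273.70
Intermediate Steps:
v = -7 + √14 (v = -7 + √(18 - 4) = -7 + √14 ≈ -3.2583)
-(-17 + 101)*v = -(-17 + 101)*(-7 + √14) = -84*(-7 + √14) = -(-588 + 84*√14) = 588 - 84*√14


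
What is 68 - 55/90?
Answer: 1213/18 ≈ 67.389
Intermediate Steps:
68 - 55/90 = 68 + (1/90)*(-55) = 68 - 11/18 = 1213/18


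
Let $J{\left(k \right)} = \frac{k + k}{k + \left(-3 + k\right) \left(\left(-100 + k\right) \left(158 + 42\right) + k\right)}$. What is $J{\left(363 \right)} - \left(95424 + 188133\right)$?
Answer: $- \frac{1802197837075}{6355681} \approx -2.8356 \cdot 10^{5}$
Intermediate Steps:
$J{\left(k \right)} = \frac{2 k}{k + \left(-20000 + 201 k\right) \left(-3 + k\right)}$ ($J{\left(k \right)} = \frac{2 k}{k + \left(-3 + k\right) \left(\left(-100 + k\right) 200 + k\right)} = \frac{2 k}{k + \left(-3 + k\right) \left(\left(-20000 + 200 k\right) + k\right)} = \frac{2 k}{k + \left(-3 + k\right) \left(-20000 + 201 k\right)} = \frac{2 k}{k + \left(-20000 + 201 k\right) \left(-3 + k\right)}$)
$J{\left(363 \right)} - \left(95424 + 188133\right) = 2 \cdot 363 \frac{1}{60000 - 7478526 + 201 \cdot 363^{2}} - \left(95424 + 188133\right) = 2 \cdot 363 \frac{1}{60000 - 7478526 + 201 \cdot 131769} - 283557 = 2 \cdot 363 \frac{1}{60000 - 7478526 + 26485569} - 283557 = 2 \cdot 363 \cdot \frac{1}{19067043} - 283557 = \frac{242}{6355681} - 283557 = - \frac{1802197837075}{6355681}$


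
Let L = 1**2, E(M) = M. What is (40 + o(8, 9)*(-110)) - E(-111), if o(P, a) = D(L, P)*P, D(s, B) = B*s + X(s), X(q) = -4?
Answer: -3369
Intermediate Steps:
L = 1
D(s, B) = -4 + B*s (D(s, B) = B*s - 4 = -4 + B*s)
o(P, a) = P*(-4 + P) (o(P, a) = (-4 + P*1)*P = (-4 + P)*P = P*(-4 + P))
(40 + o(8, 9)*(-110)) - E(-111) = (40 + (8*(-4 + 8))*(-110)) - 1*(-111) = (40 + (8*4)*(-110)) + 111 = (40 + 32*(-110)) + 111 = (40 - 3520) + 111 = -3480 + 111 = -3369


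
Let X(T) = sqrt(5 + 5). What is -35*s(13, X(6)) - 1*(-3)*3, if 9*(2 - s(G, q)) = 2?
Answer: -479/9 ≈ -53.222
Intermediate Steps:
X(T) = sqrt(10)
s(G, q) = 16/9 (s(G, q) = 2 - 1/9*2 = 2 - 2/9 = 16/9)
-35*s(13, X(6)) - 1*(-3)*3 = -35*16/9 - 1*(-3)*3 = -560/9 + 3*3 = -560/9 + 9 = -479/9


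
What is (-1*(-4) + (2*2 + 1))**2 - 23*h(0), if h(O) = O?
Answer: 81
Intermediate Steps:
(-1*(-4) + (2*2 + 1))**2 - 23*h(0) = (-1*(-4) + (2*2 + 1))**2 - 23*0 = (4 + (4 + 1))**2 + 0 = (4 + 5)**2 + 0 = 9**2 + 0 = 81 + 0 = 81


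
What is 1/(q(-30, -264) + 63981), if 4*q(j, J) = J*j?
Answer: 1/65961 ≈ 1.5160e-5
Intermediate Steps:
q(j, J) = J*j/4 (q(j, J) = (J*j)/4 = J*j/4)
1/(q(-30, -264) + 63981) = 1/((¼)*(-264)*(-30) + 63981) = 1/(1980 + 63981) = 1/65961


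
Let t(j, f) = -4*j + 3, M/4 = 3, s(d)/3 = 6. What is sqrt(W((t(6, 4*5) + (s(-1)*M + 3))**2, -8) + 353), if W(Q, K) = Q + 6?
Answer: sqrt(39563) ≈ 198.90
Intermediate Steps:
s(d) = 18 (s(d) = 3*6 = 18)
M = 12 (M = 4*3 = 12)
t(j, f) = 3 - 4*j
W(Q, K) = 6 + Q
sqrt(W((t(6, 4*5) + (s(-1)*M + 3))**2, -8) + 353) = sqrt((6 + ((3 - 4*6) + (18*12 + 3))**2) + 353) = sqrt((6 + ((3 - 24) + (216 + 3))**2) + 353) = sqrt((6 + (-21 + 219)**2) + 353) = sqrt((6 + 198**2) + 353) = sqrt((6 + 39204) + 353) = sqrt(39210 + 353) = sqrt(39563)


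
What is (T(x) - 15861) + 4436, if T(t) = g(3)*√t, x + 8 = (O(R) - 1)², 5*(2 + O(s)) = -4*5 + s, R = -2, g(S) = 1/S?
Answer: -11425 + √1169/15 ≈ -11423.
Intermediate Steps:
O(s) = -6 + s/5 (O(s) = -2 + (-4*5 + s)/5 = -2 + (-20 + s)/5 = -2 + (-4 + s/5) = -6 + s/5)
x = 1169/25 (x = -8 + ((-6 + (⅕)*(-2)) - 1)² = -8 + ((-6 - ⅖) - 1)² = -8 + (-32/5 - 1)² = -8 + (-37/5)² = -8 + 1369/25 = 1169/25 ≈ 46.760)
T(t) = √t/3
(T(x) - 15861) + 4436 = (√(1169/25)/3 - 15861) + 4436 = ((√1169/5)/3 - 15861) + 4436 = (√1169/15 - 15861) + 4436 = (-15861 + √1169/15) + 4436 = -11425 + √1169/15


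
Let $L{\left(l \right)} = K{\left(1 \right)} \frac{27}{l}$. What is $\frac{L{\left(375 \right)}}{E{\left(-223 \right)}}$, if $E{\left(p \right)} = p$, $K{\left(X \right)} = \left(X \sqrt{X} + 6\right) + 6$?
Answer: $- \frac{117}{27875} \approx -0.0041973$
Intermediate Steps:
$K{\left(X \right)} = 12 + X^{\frac{3}{2}}$ ($K{\left(X \right)} = \left(X^{\frac{3}{2}} + 6\right) + 6 = \left(6 + X^{\frac{3}{2}}\right) + 6 = 12 + X^{\frac{3}{2}}$)
$L{\left(l \right)} = \frac{351}{l}$ ($L{\left(l \right)} = \left(12 + 1^{\frac{3}{2}}\right) \frac{27}{l} = \left(12 + 1\right) \frac{27}{l} = 13 \frac{27}{l} = \frac{351}{l}$)
$\frac{L{\left(375 \right)}}{E{\left(-223 \right)}} = \frac{351 \cdot \frac{1}{375}}{-223} = 351 \cdot \frac{1}{375} \left(- \frac{1}{223}\right) = \frac{117}{125} \left(- \frac{1}{223}\right) = - \frac{117}{27875}$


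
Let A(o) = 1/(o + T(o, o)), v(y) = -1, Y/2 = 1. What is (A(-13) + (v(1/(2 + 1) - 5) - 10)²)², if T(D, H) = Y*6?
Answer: 14400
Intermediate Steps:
Y = 2 (Y = 2*1 = 2)
T(D, H) = 12 (T(D, H) = 2*6 = 12)
A(o) = 1/(12 + o) (A(o) = 1/(o + 12) = 1/(12 + o))
(A(-13) + (v(1/(2 + 1) - 5) - 10)²)² = (1/(12 - 13) + (-1 - 10)²)² = (1/(-1) + (-11)²)² = (-1 + 121)² = 120² = 14400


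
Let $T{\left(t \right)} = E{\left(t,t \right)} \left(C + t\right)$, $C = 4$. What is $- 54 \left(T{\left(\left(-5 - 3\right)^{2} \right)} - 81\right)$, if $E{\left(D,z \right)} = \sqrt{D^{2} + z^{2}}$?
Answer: $4374 - 235008 \sqrt{2} \approx -3.2798 \cdot 10^{5}$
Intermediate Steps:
$T{\left(t \right)} = \sqrt{2} \sqrt{t^{2}} \left(4 + t\right)$ ($T{\left(t \right)} = \sqrt{t^{2} + t^{2}} \left(4 + t\right) = \sqrt{2 t^{2}} \left(4 + t\right) = \sqrt{2} \sqrt{t^{2}} \left(4 + t\right)$)
$- 54 \left(T{\left(\left(-5 - 3\right)^{2} \right)} - 81\right) = - 54 \left(\sqrt{2} \sqrt{\left(\left(-5 - 3\right)^{2}\right)^{2}} \left(4 + \left(-5 - 3\right)^{2}\right) - 81\right) = - 54 \left(\sqrt{2} \sqrt{\left(\left(-8\right)^{2}\right)^{2}} \left(4 + \left(-8\right)^{2}\right) - 81\right) = - 54 \left(\sqrt{2} \sqrt{64^{2}} \left(4 + 64\right) - 81\right) = - 54 \left(\sqrt{2} \sqrt{4096} \cdot 68 - 81\right) = - 54 \left(\sqrt{2} \cdot 64 \cdot 68 - 81\right) = - 54 \left(4352 \sqrt{2} - 81\right) = - 54 \left(-81 + 4352 \sqrt{2}\right) = 4374 - 235008 \sqrt{2}$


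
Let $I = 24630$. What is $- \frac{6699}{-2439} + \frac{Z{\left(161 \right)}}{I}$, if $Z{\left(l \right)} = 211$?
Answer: $\frac{6130037}{2224910} \approx 2.7552$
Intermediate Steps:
$- \frac{6699}{-2439} + \frac{Z{\left(161 \right)}}{I} = - \frac{6699}{-2439} + \frac{211}{24630} = \left(-6699\right) \left(- \frac{1}{2439}\right) + 211 \cdot \frac{1}{24630} = \frac{2233}{813} + \frac{211}{24630} = \frac{6130037}{2224910}$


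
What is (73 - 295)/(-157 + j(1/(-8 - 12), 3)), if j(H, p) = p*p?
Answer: 3/2 ≈ 1.5000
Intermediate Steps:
j(H, p) = p²
(73 - 295)/(-157 + j(1/(-8 - 12), 3)) = (73 - 295)/(-157 + 3²) = -222/(-157 + 9) = -222/(-148) = -222*(-1/148) = 3/2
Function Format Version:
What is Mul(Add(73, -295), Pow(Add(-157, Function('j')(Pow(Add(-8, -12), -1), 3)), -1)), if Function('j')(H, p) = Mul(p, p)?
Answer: Rational(3, 2) ≈ 1.5000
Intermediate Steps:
Function('j')(H, p) = Pow(p, 2)
Mul(Add(73, -295), Pow(Add(-157, Function('j')(Pow(Add(-8, -12), -1), 3)), -1)) = Mul(Add(73, -295), Pow(Add(-157, Pow(3, 2)), -1)) = Mul(-222, Pow(Add(-157, 9), -1)) = Mul(-222, Pow(-148, -1)) = Mul(-222, Rational(-1, 148)) = Rational(3, 2)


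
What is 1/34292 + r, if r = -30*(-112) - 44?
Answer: 113712273/34292 ≈ 3316.0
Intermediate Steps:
r = 3316 (r = 3360 - 44 = 3316)
1/34292 + r = 1/34292 + 3316 = 113712273/34292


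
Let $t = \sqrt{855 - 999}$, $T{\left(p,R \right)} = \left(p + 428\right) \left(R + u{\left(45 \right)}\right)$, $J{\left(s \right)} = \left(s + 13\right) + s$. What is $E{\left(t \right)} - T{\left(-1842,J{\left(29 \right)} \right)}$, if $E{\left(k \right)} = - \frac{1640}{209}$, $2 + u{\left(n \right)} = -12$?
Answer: $\frac{16843342}{209} \approx 80590.0$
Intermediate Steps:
$u{\left(n \right)} = -14$ ($u{\left(n \right)} = -2 - 12 = -14$)
$J{\left(s \right)} = 13 + 2 s$ ($J{\left(s \right)} = \left(13 + s\right) + s = 13 + 2 s$)
$T{\left(p,R \right)} = \left(-14 + R\right) \left(428 + p\right)$ ($T{\left(p,R \right)} = \left(p + 428\right) \left(R - 14\right) = \left(428 + p\right) \left(-14 + R\right) = \left(-14 + R\right) \left(428 + p\right)$)
$t = 12 i$ ($t = \sqrt{-144} = 12 i \approx 12.0 i$)
$E{\left(k \right)} = - \frac{1640}{209}$ ($E{\left(k \right)} = \left(-1640\right) \frac{1}{209} = - \frac{1640}{209}$)
$E{\left(t \right)} - T{\left(-1842,J{\left(29 \right)} \right)} = - \frac{1640}{209} - \left(-5992 - -25788 + 428 \left(13 + 2 \cdot 29\right) + \left(13 + 2 \cdot 29\right) \left(-1842\right)\right) = - \frac{1640}{209} - \left(-5992 + 25788 + 428 \left(13 + 58\right) + \left(13 + 58\right) \left(-1842\right)\right) = - \frac{1640}{209} - \left(-5992 + 25788 + 428 \cdot 71 + 71 \left(-1842\right)\right) = - \frac{1640}{209} - \left(-5992 + 25788 + 30388 - 130782\right) = - \frac{1640}{209} - -80598 = - \frac{1640}{209} + 80598 = \frac{16843342}{209}$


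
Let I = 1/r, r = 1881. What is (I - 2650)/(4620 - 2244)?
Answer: -4984649/4469256 ≈ -1.1153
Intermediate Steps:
I = 1/1881 ≈ 0.00053163
(I - 2650)/(4620 - 2244) = (1/1881 - 2650)/(4620 - 2244) = -4984649/1881/2376 = -4984649/1881*1/2376 = -4984649/4469256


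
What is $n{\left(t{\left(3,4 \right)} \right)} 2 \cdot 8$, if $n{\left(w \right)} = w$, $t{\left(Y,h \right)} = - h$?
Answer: $-64$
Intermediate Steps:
$n{\left(t{\left(3,4 \right)} \right)} 2 \cdot 8 = \left(-1\right) 4 \cdot 2 \cdot 8 = \left(-4\right) 2 \cdot 8 = \left(-8\right) 8 = -64$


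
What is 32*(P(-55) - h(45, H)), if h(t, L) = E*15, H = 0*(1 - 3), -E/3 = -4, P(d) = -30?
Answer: -6720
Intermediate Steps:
E = 12 (E = -3*(-4) = 12)
H = 0 (H = 0*(-2) = 0)
h(t, L) = 180 (h(t, L) = 12*15 = 180)
32*(P(-55) - h(45, H)) = 32*(-30 - 1*180) = 32*(-30 - 180) = 32*(-210) = -6720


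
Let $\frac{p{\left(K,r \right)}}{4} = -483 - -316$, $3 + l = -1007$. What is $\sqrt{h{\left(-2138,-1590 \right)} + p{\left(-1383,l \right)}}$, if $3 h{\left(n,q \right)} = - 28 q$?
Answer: $2 \sqrt{3543} \approx 119.05$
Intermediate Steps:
$h{\left(n,q \right)} = - \frac{28 q}{3}$ ($h{\left(n,q \right)} = \frac{\left(-28\right) q}{3} = - \frac{28 q}{3}$)
$l = -1010$ ($l = -3 - 1007 = -1010$)
$p{\left(K,r \right)} = -668$ ($p{\left(K,r \right)} = 4 \left(-483 - -316\right) = 4 \left(-483 + \left(-88 + 404\right)\right) = 4 \left(-483 + 316\right) = 4 \left(-167\right) = -668$)
$\sqrt{h{\left(-2138,-1590 \right)} + p{\left(-1383,l \right)}} = \sqrt{\left(- \frac{28}{3}\right) \left(-1590\right) - 668} = \sqrt{14840 - 668} = \sqrt{14172} = 2 \sqrt{3543}$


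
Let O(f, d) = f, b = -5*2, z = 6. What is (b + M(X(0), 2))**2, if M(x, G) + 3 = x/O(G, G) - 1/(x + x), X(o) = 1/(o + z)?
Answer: 36481/144 ≈ 253.34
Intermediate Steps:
b = -10
X(o) = 1/(6 + o) (X(o) = 1/(o + 6) = 1/(6 + o))
M(x, G) = -3 - 1/(2*x) + x/G (M(x, G) = -3 + (x/G - 1/(x + x)) = -3 + (x/G - 1/(2*x)) = -3 + (-1/(2*x) + x/G) = -3 - 1/(2*x) + x/G)
(b + M(X(0), 2))**2 = (-10 + (-3 - 1/(2*(1/(6 + 0))) + 1/((6 + 0)*2)))**2 = (-10 + (-3 - 1/(2*(1/6)) + (1/2)/6))**2 = (-10 + (-3 - 1/(2*1/6) + (1/6)*(1/2)))**2 = (-10 + (-3 - 1/2*6 + 1/12))**2 = (-10 + (-3 - 3 + 1/12))**2 = (-10 - 71/12)**2 = (-191/12)**2 = 36481/144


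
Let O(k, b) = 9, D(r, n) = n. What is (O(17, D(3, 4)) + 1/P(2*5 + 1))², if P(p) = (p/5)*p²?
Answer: 143616256/1771561 ≈ 81.068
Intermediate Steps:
P(p) = p³/5 (P(p) = (p*(⅕))*p² = (p/5)*p² = p³/5)
(O(17, D(3, 4)) + 1/P(2*5 + 1))² = (9 + 1/((2*5 + 1)³/5))² = (9 + 1/((10 + 1)³/5))² = (9 + 1/((⅕)*11³))² = (9 + 1/((⅕)*1331))² = (9 + 1/(1331/5))² = (9 + 5/1331)² = (11984/1331)² = 143616256/1771561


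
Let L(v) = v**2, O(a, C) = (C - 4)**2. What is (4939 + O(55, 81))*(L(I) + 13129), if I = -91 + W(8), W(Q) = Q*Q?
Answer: 150608744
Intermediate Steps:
W(Q) = Q**2
O(a, C) = (-4 + C)**2
I = -27 (I = -91 + 8**2 = -91 + 64 = -27)
(4939 + O(55, 81))*(L(I) + 13129) = (4939 + (-4 + 81)**2)*((-27)**2 + 13129) = (4939 + 77**2)*(729 + 13129) = (4939 + 5929)*13858 = 10868*13858 = 150608744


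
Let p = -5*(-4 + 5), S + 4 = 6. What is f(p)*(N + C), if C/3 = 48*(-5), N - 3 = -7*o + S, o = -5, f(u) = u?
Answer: 3400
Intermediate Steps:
S = 2 (S = -4 + 6 = 2)
p = -5 (p = -5*1 = -5)
N = 40 (N = 3 + (-7*(-5) + 2) = 3 + (35 + 2) = 3 + 37 = 40)
C = -720 (C = 3*(48*(-5)) = 3*(-240) = -720)
f(p)*(N + C) = -5*(40 - 720) = -5*(-680) = 3400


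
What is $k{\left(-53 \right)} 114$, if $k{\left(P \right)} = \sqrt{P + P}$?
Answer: $114 i \sqrt{106} \approx 1173.7 i$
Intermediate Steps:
$k{\left(P \right)} = \sqrt{2} \sqrt{P}$ ($k{\left(P \right)} = \sqrt{2 P} = \sqrt{2} \sqrt{P}$)
$k{\left(-53 \right)} 114 = \sqrt{2} \sqrt{-53} \cdot 114 = \sqrt{2} i \sqrt{53} \cdot 114 = i \sqrt{106} \cdot 114 = 114 i \sqrt{106}$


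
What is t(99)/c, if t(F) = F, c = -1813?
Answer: -99/1813 ≈ -0.054606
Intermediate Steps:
t(99)/c = 99/(-1813) = 99*(-1/1813) = -99/1813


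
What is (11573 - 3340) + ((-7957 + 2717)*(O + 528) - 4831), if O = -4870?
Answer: 22755482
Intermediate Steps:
(11573 - 3340) + ((-7957 + 2717)*(O + 528) - 4831) = (11573 - 3340) + ((-7957 + 2717)*(-4870 + 528) - 4831) = 8233 + (-5240*(-4342) - 4831) = 8233 + (22752080 - 4831) = 8233 + 22747249 = 22755482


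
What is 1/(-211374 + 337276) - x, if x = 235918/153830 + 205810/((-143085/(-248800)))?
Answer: -99172755212483544551/277119940427610 ≈ -3.5787e+5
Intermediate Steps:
x = 787698012856703/2201076555 (x = 235918*(1/153830) + 205810/((-143085*(-1/248800))) = 117959/76915 + 205810/(28617/49760) = 117959/76915 + 205810*(49760/28617) = 117959/76915 + 10241105600/28617 = 787698012856703/2201076555 ≈ 3.5787e+5)
1/(-211374 + 337276) - x = 1/(-211374 + 337276) - 1*787698012856703/2201076555 = 1/125902 - 787698012856703/2201076555 = -99172755212483544551/277119940427610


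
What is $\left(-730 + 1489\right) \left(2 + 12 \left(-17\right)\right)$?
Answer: $-153318$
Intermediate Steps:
$\left(-730 + 1489\right) \left(2 + 12 \left(-17\right)\right) = 759 \left(2 - 204\right) = 759 \left(-202\right) = -153318$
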